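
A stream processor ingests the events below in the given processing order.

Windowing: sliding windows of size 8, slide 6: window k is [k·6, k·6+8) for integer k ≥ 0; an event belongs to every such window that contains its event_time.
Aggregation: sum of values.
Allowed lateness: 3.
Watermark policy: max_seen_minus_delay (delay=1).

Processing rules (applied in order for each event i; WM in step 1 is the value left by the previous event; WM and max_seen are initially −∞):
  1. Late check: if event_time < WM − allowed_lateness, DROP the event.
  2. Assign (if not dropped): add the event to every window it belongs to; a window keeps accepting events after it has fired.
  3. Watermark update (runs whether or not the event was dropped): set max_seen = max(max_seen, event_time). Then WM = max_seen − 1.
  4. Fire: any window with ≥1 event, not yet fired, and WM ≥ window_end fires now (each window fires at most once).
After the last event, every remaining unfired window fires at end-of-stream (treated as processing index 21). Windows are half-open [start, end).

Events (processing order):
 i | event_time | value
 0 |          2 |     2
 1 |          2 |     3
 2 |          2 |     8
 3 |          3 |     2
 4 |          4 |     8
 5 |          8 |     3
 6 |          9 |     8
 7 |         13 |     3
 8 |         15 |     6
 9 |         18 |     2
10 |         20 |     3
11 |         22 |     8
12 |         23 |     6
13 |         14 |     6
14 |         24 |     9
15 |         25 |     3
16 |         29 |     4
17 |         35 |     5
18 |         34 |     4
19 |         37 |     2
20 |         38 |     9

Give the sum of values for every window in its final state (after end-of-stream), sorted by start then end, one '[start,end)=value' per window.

i=0 t=2 v=2: → [0,8); WM=1
i=1 t=2 v=3: → [0,8); WM=1
i=2 t=2 v=8: → [0,8); WM=1
i=3 t=3 v=2: → [0,8); WM=2
i=4 t=4 v=8: → [0,8); WM=3
i=5 t=8 v=3: → [6,14); WM=7
i=6 t=9 v=8: → [6,14); WM=8; [0,8) fires=23
i=7 t=13 v=3: → [12,20),[6,14); WM=12
i=8 t=15 v=6: → [12,20); WM=14; [6,14) fires=14
i=9 t=18 v=2: → [18,26),[12,20); WM=17
i=10 t=20 v=3: → [18,26); WM=19
i=11 t=22 v=8: → [18,26); WM=21; [12,20) fires=11
i=12 t=23 v=6: → [18,26); WM=22
i=13 t=14 v=6: DROP (t<22-3); WM=22
i=14 t=24 v=9: → [24,32),[18,26); WM=23
i=15 t=25 v=3: → [24,32),[18,26); WM=24
i=16 t=29 v=4: → [24,32); WM=28; [18,26) fires=31
i=17 t=35 v=5: → [30,38); WM=34; [24,32) fires=16
i=18 t=34 v=4: → [30,38); WM=34
i=19 t=37 v=2: → [36,44),[30,38); WM=36
i=20 t=38 v=9: → [36,44); WM=37

[0,8)=23 [6,14)=14 [12,20)=11 [18,26)=31 [24,32)=16 [30,38)=11 [36,44)=11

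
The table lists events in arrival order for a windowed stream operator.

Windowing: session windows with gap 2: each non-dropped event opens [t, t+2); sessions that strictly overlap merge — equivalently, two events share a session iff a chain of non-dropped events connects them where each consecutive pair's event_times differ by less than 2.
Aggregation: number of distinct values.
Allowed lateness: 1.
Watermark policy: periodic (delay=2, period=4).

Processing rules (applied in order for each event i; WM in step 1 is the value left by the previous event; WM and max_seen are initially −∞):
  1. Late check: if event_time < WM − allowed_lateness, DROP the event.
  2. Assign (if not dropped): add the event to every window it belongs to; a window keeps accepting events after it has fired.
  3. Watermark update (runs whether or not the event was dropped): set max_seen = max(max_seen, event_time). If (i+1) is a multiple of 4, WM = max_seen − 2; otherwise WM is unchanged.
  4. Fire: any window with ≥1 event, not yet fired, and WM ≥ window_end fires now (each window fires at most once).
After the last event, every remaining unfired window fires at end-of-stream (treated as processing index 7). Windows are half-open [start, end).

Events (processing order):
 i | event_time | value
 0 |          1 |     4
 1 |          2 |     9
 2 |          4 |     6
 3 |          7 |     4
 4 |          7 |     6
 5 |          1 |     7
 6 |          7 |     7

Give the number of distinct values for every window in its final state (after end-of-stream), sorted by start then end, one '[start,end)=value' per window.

i=0 t=1 v=4: → [1,3); WM=−∞
i=1 t=2 v=9: → [1,4); WM=−∞
i=2 t=4 v=6: → [4,6); WM=−∞
i=3 t=7 v=4: → [7,9); WM=5
i=4 t=7 v=6: → [7,9); WM=5
i=5 t=1 v=7: DROP (t<5-1); WM=5
i=6 t=7 v=7: → [7,9); WM=5

[1,4)=2 [4,6)=1 [7,9)=3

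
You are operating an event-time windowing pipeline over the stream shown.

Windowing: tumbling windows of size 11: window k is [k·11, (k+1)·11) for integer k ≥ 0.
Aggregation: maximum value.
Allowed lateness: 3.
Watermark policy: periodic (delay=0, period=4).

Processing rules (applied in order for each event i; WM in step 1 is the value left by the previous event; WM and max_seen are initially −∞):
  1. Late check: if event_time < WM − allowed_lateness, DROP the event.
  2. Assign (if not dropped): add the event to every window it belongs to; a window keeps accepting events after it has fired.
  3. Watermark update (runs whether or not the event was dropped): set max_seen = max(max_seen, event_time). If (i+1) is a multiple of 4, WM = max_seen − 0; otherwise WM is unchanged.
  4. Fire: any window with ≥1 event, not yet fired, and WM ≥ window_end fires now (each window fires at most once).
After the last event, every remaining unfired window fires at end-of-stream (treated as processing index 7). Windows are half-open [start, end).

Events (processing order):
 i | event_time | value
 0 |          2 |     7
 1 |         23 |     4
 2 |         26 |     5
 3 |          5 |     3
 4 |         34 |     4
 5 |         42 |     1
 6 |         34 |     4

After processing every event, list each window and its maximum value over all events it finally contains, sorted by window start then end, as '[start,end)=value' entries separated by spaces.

i=0 t=2 v=7: → [0,11); WM=−∞
i=1 t=23 v=4: → [22,33); WM=−∞
i=2 t=26 v=5: → [22,33); WM=−∞
i=3 t=5 v=3: → [0,11); WM=26; [0,11) fires=7
i=4 t=34 v=4: → [33,44); WM=26
i=5 t=42 v=1: → [33,44); WM=26
i=6 t=34 v=4: → [33,44); WM=26

[0,11)=7 [22,33)=5 [33,44)=4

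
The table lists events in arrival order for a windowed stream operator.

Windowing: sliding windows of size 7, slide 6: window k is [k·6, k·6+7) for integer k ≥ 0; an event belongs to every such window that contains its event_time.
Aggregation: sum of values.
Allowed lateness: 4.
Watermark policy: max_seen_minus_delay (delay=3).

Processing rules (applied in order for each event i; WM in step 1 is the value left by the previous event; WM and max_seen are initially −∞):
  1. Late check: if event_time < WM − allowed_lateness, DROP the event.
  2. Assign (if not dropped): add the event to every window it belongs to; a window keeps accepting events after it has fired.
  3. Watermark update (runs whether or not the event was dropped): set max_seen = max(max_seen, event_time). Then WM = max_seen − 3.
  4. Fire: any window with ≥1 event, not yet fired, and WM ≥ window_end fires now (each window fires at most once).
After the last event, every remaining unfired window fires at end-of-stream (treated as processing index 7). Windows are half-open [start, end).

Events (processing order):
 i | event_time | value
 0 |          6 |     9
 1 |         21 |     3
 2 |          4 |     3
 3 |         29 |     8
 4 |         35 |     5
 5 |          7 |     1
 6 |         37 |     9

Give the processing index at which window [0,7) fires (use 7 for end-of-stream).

i=0 t=6 v=9: → [6,13),[0,7); WM=3
i=1 t=21 v=3: → [18,25); WM=18; [0,7) fires=9 [6,13) fires=9
i=2 t=4 v=3: DROP (t<18-4); WM=18
i=3 t=29 v=8: → [24,31); WM=26; [18,25) fires=3
i=4 t=35 v=5: → [30,37); WM=32; [24,31) fires=8
i=5 t=7 v=1: DROP (t<32-4); WM=32
i=6 t=37 v=9: → [36,43); WM=34

1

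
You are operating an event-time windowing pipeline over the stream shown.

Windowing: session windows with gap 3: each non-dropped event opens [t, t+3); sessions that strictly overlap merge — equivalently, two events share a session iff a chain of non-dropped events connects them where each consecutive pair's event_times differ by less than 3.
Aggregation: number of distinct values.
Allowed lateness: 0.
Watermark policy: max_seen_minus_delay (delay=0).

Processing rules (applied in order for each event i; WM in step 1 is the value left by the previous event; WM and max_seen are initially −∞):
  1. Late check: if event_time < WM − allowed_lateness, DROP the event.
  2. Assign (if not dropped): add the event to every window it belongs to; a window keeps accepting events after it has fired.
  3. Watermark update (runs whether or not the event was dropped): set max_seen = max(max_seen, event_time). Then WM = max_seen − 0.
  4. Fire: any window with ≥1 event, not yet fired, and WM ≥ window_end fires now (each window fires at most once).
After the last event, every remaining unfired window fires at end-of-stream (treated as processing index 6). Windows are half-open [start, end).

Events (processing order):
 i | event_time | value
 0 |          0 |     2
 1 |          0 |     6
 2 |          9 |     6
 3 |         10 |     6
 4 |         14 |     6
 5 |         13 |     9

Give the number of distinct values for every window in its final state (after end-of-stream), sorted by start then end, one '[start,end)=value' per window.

i=0 t=0 v=2: → [0,3); WM=0
i=1 t=0 v=6: → [0,3); WM=0
i=2 t=9 v=6: → [9,12); WM=9
i=3 t=10 v=6: → [9,13); WM=10
i=4 t=14 v=6: → [14,17); WM=14
i=5 t=13 v=9: DROP (t<14-0); WM=14

[0,3)=2 [9,13)=1 [14,17)=1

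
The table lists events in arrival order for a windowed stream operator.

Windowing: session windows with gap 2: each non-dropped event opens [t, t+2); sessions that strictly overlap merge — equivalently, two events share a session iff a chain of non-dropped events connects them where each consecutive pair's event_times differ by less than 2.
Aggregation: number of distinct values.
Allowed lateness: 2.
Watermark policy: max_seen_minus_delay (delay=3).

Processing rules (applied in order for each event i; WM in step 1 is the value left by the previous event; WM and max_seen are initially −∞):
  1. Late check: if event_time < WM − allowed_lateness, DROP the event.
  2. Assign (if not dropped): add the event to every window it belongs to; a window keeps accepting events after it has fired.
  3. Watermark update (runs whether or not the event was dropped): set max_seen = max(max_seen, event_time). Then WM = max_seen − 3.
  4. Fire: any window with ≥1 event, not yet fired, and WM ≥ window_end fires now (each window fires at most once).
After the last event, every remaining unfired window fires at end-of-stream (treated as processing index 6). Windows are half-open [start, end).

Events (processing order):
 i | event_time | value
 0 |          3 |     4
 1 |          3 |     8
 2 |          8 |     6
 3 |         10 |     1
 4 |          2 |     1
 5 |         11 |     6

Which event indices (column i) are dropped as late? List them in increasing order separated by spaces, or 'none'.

4

i=0 t=3 v=4: → [3,5); WM=0
i=1 t=3 v=8: → [3,5); WM=0
i=2 t=8 v=6: → [8,10); WM=5
i=3 t=10 v=1: → [10,12); WM=7
i=4 t=2 v=1: DROP (t<7-2); WM=7
i=5 t=11 v=6: → [10,13); WM=8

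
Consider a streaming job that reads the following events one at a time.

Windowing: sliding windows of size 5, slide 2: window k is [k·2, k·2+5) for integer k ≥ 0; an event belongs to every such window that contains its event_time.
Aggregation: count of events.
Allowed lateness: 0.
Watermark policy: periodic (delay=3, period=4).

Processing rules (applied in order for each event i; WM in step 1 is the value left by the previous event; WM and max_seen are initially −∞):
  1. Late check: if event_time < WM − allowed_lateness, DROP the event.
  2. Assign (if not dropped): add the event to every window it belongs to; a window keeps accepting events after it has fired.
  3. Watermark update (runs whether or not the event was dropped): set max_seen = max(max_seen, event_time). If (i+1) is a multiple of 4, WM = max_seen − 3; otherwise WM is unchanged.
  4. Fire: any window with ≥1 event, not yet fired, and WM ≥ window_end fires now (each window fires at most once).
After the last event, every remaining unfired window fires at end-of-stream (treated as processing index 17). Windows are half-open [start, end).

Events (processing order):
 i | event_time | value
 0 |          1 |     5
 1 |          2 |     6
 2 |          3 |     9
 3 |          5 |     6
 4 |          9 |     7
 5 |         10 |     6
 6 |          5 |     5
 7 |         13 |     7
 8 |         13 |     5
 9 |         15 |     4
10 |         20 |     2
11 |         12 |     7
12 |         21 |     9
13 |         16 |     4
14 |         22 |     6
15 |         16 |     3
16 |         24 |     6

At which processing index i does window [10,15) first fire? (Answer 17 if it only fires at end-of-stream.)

i=0 t=1 v=5: → [0,5); WM=−∞
i=1 t=2 v=6: → [2,7),[0,5); WM=−∞
i=2 t=3 v=9: → [2,7),[0,5); WM=−∞
i=3 t=5 v=6: → [4,9),[2,7); WM=2
i=4 t=9 v=7: → [8,13),[6,11); WM=2
i=5 t=10 v=6: → [10,15),[8,13),[6,11); WM=2
i=6 t=5 v=5: → [4,9),[2,7); WM=2
i=7 t=13 v=7: → [12,17),[10,15); WM=10; [0,5) fires=3 [2,7) fires=4 [4,9) fires=2
i=8 t=13 v=5: → [12,17),[10,15); WM=10
i=9 t=15 v=4: → [14,19),[12,17); WM=10
i=10 t=20 v=2: → [20,25),[18,23),[16,21); WM=10
i=11 t=12 v=7: → [12,17),[10,15),[8,13); WM=17; [6,11) fires=2 [8,13) fires=3 [10,15) fires=4 [12,17) fires=4
i=12 t=21 v=9: → [20,25),[18,23); WM=17
i=13 t=16 v=4: DROP (t<17-0); WM=17
i=14 t=22 v=6: → [22,27),[20,25),[18,23); WM=17
i=15 t=16 v=3: DROP (t<17-0); WM=19; [14,19) fires=1
i=16 t=24 v=6: → [24,29),[22,27),[20,25); WM=19

11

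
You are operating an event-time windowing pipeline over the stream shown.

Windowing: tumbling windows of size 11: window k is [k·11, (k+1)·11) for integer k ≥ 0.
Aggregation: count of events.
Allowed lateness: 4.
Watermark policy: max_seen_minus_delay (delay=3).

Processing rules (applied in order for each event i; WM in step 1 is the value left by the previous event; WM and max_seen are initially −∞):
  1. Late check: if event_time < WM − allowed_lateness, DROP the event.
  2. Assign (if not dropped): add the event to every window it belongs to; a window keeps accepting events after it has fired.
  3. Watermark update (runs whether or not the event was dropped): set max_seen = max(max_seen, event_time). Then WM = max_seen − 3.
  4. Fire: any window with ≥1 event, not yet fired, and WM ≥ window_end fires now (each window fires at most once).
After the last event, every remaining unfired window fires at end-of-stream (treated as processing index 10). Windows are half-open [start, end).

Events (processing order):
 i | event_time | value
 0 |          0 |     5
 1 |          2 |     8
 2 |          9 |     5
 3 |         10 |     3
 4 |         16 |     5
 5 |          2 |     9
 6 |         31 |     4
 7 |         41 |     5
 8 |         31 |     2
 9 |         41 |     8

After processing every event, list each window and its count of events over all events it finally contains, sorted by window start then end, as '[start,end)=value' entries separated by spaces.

i=0 t=0 v=5: → [0,11); WM=-3
i=1 t=2 v=8: → [0,11); WM=-1
i=2 t=9 v=5: → [0,11); WM=6
i=3 t=10 v=3: → [0,11); WM=7
i=4 t=16 v=5: → [11,22); WM=13; [0,11) fires=4
i=5 t=2 v=9: DROP (t<13-4); WM=13
i=6 t=31 v=4: → [22,33); WM=28; [11,22) fires=1
i=7 t=41 v=5: → [33,44); WM=38; [22,33) fires=1
i=8 t=31 v=2: DROP (t<38-4); WM=38
i=9 t=41 v=8: → [33,44); WM=38

[0,11)=4 [11,22)=1 [22,33)=1 [33,44)=2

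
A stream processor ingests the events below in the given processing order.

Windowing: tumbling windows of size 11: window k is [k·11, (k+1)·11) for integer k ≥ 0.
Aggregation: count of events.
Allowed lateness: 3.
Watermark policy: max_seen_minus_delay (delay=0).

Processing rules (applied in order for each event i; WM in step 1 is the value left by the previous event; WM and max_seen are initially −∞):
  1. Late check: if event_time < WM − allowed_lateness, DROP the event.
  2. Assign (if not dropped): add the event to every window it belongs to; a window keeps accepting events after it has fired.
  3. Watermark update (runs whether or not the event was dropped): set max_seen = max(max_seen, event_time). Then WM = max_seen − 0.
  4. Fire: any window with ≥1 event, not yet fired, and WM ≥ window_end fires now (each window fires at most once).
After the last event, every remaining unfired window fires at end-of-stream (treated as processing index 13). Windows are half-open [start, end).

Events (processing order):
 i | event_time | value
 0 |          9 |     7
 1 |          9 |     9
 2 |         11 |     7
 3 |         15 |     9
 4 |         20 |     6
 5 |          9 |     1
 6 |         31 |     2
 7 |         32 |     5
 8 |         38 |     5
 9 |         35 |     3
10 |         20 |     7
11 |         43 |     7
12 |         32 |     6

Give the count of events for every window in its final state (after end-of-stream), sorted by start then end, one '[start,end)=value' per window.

[0,11)=2 [11,22)=3 [22,33)=2 [33,44)=3

i=0 t=9 v=7: → [0,11); WM=9
i=1 t=9 v=9: → [0,11); WM=9
i=2 t=11 v=7: → [11,22); WM=11; [0,11) fires=2
i=3 t=15 v=9: → [11,22); WM=15
i=4 t=20 v=6: → [11,22); WM=20
i=5 t=9 v=1: DROP (t<20-3); WM=20
i=6 t=31 v=2: → [22,33); WM=31; [11,22) fires=3
i=7 t=32 v=5: → [22,33); WM=32
i=8 t=38 v=5: → [33,44); WM=38; [22,33) fires=2
i=9 t=35 v=3: → [33,44); WM=38
i=10 t=20 v=7: DROP (t<38-3); WM=38
i=11 t=43 v=7: → [33,44); WM=43
i=12 t=32 v=6: DROP (t<43-3); WM=43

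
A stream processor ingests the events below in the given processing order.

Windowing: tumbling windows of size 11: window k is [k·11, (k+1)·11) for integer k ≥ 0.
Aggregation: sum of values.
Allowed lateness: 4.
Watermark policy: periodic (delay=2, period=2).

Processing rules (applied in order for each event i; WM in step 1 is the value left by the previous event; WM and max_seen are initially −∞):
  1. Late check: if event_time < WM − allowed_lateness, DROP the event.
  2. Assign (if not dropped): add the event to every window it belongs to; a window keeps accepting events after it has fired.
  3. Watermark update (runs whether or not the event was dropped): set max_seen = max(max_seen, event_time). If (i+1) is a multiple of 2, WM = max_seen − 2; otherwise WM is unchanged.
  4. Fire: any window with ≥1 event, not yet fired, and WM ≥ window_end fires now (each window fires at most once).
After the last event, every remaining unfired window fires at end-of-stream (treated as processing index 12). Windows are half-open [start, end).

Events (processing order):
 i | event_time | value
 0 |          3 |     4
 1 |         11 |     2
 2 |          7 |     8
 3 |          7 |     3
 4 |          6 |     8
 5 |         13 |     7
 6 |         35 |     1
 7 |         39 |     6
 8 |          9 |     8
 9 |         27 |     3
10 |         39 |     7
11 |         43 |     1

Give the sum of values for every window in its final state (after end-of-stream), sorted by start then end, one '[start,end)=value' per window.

[0,11)=23 [11,22)=9 [33,44)=15

i=0 t=3 v=4: → [0,11); WM=−∞
i=1 t=11 v=2: → [11,22); WM=9
i=2 t=7 v=8: → [0,11); WM=9
i=3 t=7 v=3: → [0,11); WM=9
i=4 t=6 v=8: → [0,11); WM=9
i=5 t=13 v=7: → [11,22); WM=11; [0,11) fires=23
i=6 t=35 v=1: → [33,44); WM=11
i=7 t=39 v=6: → [33,44); WM=37; [11,22) fires=9
i=8 t=9 v=8: DROP (t<37-4); WM=37
i=9 t=27 v=3: DROP (t<37-4); WM=37
i=10 t=39 v=7: → [33,44); WM=37
i=11 t=43 v=1: → [33,44); WM=41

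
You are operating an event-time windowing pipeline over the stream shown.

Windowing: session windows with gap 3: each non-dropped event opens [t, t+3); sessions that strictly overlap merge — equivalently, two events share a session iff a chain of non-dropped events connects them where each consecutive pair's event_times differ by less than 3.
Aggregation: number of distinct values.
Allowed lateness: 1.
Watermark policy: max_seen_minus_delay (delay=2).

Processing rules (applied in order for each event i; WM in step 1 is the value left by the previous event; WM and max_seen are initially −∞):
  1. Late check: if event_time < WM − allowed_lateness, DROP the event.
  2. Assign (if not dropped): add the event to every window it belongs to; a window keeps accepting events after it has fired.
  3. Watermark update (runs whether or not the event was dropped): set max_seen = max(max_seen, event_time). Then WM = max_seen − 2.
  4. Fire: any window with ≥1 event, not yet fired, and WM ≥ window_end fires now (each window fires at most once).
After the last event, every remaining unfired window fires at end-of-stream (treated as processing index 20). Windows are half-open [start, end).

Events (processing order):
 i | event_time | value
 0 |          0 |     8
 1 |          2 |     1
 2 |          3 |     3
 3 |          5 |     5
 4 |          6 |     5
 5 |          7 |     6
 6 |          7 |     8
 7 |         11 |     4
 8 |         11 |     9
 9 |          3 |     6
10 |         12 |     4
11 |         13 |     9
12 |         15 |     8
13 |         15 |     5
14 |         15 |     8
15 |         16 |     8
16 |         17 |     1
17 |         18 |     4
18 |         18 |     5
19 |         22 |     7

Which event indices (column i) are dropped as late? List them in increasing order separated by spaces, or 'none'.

i=0 t=0 v=8: → [0,3); WM=-2
i=1 t=2 v=1: → [0,5); WM=0
i=2 t=3 v=3: → [0,6); WM=1
i=3 t=5 v=5: → [0,8); WM=3
i=4 t=6 v=5: → [0,9); WM=4
i=5 t=7 v=6: → [0,10); WM=5
i=6 t=7 v=8: → [0,10); WM=5
i=7 t=11 v=4: → [11,14); WM=9
i=8 t=11 v=9: → [11,14); WM=9
i=9 t=3 v=6: DROP (t<9-1); WM=9
i=10 t=12 v=4: → [11,15); WM=10
i=11 t=13 v=9: → [11,16); WM=11
i=12 t=15 v=8: → [11,18); WM=13
i=13 t=15 v=5: → [11,18); WM=13
i=14 t=15 v=8: → [11,18); WM=13
i=15 t=16 v=8: → [11,19); WM=14
i=16 t=17 v=1: → [11,20); WM=15
i=17 t=18 v=4: → [11,21); WM=16
i=18 t=18 v=5: → [11,21); WM=16
i=19 t=22 v=7: → [22,25); WM=20

9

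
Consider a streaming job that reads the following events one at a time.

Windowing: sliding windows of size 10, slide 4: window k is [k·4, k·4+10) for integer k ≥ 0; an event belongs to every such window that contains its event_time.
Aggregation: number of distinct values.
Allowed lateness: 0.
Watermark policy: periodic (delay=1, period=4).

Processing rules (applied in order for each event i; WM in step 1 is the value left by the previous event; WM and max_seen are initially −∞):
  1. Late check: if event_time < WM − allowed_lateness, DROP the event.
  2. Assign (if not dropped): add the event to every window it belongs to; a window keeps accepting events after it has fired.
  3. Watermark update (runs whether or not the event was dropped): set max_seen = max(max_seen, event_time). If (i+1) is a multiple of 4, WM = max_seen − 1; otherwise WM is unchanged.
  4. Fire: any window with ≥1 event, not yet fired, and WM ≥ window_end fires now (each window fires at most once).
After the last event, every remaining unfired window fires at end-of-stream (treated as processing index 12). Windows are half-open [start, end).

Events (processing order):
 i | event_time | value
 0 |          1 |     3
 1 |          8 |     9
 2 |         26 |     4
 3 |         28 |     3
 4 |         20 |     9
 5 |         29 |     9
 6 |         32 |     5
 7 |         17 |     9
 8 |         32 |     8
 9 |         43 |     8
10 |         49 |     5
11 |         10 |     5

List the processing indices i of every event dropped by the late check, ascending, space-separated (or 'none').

i=0 t=1 v=3: → [0,10); WM=−∞
i=1 t=8 v=9: → [8,18),[4,14),[0,10); WM=−∞
i=2 t=26 v=4: → [24,34),[20,30); WM=−∞
i=3 t=28 v=3: → [28,38),[24,34),[20,30); WM=27; [0,10) fires=2 [4,14) fires=1 [8,18) fires=1
i=4 t=20 v=9: DROP (t<27-0); WM=27
i=5 t=29 v=9: → [28,38),[24,34),[20,30); WM=27
i=6 t=32 v=5: → [32,42),[28,38),[24,34); WM=27
i=7 t=17 v=9: DROP (t<27-0); WM=31; [20,30) fires=3
i=8 t=32 v=8: → [32,42),[28,38),[24,34); WM=31
i=9 t=43 v=8: → [40,50),[36,46); WM=31
i=10 t=49 v=5: → [48,58),[44,54),[40,50); WM=31
i=11 t=10 v=5: DROP (t<31-0); WM=48; [24,34) fires=5 [28,38) fires=4 [32,42) fires=2 [36,46) fires=1

4 7 11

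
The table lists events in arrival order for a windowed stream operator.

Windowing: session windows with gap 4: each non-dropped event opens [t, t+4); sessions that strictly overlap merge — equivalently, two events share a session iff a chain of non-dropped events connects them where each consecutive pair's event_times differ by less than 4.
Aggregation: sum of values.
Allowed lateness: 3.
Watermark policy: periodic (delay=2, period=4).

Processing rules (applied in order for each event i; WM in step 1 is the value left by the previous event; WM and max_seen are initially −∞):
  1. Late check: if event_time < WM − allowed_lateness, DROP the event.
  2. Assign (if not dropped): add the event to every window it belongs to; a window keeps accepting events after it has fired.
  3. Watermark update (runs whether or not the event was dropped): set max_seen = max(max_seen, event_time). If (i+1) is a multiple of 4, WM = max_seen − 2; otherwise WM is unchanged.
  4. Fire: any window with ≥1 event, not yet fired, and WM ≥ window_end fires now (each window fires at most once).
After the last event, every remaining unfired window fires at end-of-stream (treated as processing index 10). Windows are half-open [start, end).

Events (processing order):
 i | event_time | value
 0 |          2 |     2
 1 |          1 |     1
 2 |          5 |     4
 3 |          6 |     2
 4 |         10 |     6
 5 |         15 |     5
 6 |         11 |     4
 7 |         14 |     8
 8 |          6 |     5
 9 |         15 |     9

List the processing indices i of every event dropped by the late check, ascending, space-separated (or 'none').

8

i=0 t=2 v=2: → [2,6); WM=−∞
i=1 t=1 v=1: → [1,6); WM=−∞
i=2 t=5 v=4: → [1,9); WM=−∞
i=3 t=6 v=2: → [1,10); WM=4
i=4 t=10 v=6: → [10,14); WM=4
i=5 t=15 v=5: → [15,19); WM=4
i=6 t=11 v=4: → [10,15); WM=4
i=7 t=14 v=8: → [10,19); WM=13
i=8 t=6 v=5: DROP (t<13-3); WM=13
i=9 t=15 v=9: → [10,19); WM=13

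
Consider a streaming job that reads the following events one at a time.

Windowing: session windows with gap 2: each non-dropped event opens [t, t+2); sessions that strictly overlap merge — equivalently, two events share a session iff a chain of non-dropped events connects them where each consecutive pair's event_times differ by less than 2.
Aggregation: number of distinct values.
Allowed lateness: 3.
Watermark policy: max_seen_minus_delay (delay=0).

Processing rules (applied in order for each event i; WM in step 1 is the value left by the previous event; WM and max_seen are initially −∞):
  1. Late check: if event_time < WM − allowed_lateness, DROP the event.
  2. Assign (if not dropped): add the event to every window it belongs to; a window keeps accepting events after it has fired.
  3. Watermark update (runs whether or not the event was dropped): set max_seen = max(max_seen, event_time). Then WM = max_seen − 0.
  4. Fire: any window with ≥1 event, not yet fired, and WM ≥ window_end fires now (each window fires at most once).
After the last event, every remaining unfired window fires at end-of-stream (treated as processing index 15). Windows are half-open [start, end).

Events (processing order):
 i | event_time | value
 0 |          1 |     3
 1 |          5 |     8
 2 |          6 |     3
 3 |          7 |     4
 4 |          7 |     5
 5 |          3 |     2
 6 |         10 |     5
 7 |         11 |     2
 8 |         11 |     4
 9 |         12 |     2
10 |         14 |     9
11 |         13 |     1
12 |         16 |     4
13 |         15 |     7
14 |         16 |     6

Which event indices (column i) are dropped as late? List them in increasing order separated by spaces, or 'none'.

i=0 t=1 v=3: → [1,3); WM=1
i=1 t=5 v=8: → [5,7); WM=5
i=2 t=6 v=3: → [5,8); WM=6
i=3 t=7 v=4: → [5,9); WM=7
i=4 t=7 v=5: → [5,9); WM=7
i=5 t=3 v=2: DROP (t<7-3); WM=7
i=6 t=10 v=5: → [10,12); WM=10
i=7 t=11 v=2: → [10,13); WM=11
i=8 t=11 v=4: → [10,13); WM=11
i=9 t=12 v=2: → [10,14); WM=12
i=10 t=14 v=9: → [14,16); WM=14
i=11 t=13 v=1: → [10,16); WM=14
i=12 t=16 v=4: → [16,18); WM=16
i=13 t=15 v=7: → [10,18); WM=16
i=14 t=16 v=6: → [10,18); WM=16

5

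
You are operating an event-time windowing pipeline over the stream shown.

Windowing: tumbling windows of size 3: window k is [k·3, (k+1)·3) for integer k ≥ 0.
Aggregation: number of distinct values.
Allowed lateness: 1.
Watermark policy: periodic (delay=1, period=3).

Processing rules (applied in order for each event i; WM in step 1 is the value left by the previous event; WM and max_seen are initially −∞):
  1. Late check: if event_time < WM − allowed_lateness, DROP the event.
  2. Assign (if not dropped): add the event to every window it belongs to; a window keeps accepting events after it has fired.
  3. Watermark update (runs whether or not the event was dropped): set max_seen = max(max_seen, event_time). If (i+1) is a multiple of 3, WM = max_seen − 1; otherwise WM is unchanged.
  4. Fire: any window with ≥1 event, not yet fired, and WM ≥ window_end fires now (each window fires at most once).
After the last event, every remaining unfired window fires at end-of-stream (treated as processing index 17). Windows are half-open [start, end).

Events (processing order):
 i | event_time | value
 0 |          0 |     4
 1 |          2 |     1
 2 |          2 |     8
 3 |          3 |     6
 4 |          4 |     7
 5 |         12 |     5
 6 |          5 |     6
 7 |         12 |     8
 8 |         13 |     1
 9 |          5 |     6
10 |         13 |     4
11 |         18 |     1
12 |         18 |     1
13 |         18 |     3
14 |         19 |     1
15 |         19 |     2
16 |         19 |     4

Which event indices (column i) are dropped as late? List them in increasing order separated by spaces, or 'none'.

6 9

i=0 t=0 v=4: → [0,3); WM=−∞
i=1 t=2 v=1: → [0,3); WM=−∞
i=2 t=2 v=8: → [0,3); WM=1
i=3 t=3 v=6: → [3,6); WM=1
i=4 t=4 v=7: → [3,6); WM=1
i=5 t=12 v=5: → [12,15); WM=11; [0,3) fires=3 [3,6) fires=2
i=6 t=5 v=6: DROP (t<11-1); WM=11
i=7 t=12 v=8: → [12,15); WM=11
i=8 t=13 v=1: → [12,15); WM=12
i=9 t=5 v=6: DROP (t<12-1); WM=12
i=10 t=13 v=4: → [12,15); WM=12
i=11 t=18 v=1: → [18,21); WM=17; [12,15) fires=4
i=12 t=18 v=1: → [18,21); WM=17
i=13 t=18 v=3: → [18,21); WM=17
i=14 t=19 v=1: → [18,21); WM=18
i=15 t=19 v=2: → [18,21); WM=18
i=16 t=19 v=4: → [18,21); WM=18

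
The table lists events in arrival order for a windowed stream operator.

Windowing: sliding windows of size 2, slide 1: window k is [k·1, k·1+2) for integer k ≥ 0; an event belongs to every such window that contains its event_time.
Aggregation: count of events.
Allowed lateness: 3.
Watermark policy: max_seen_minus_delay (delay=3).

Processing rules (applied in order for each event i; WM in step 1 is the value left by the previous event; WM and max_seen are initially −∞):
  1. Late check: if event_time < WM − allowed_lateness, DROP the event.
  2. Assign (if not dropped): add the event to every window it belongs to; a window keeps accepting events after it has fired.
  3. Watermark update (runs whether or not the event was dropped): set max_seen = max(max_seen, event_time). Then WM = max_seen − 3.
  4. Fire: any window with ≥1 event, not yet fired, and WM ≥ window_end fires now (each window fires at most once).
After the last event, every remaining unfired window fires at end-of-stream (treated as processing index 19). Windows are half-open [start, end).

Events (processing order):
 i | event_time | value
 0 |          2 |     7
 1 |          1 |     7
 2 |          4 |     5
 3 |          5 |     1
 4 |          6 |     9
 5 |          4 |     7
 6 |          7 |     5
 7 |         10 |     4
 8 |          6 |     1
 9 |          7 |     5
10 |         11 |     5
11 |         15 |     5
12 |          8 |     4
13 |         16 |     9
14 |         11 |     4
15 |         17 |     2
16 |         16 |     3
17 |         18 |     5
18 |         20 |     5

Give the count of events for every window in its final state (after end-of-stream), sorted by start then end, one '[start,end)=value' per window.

[0,2)=1 [1,3)=2 [2,4)=1 [3,5)=2 [4,6)=3 [5,7)=3 [6,8)=4 [7,9)=2 [9,11)=1 [10,12)=3 [11,13)=2 [14,16)=1 [15,17)=3 [16,18)=3 [17,19)=2 [18,20)=1 [19,21)=1 [20,22)=1

i=0 t=2 v=7: → [2,4),[1,3); WM=-1
i=1 t=1 v=7: → [1,3),[0,2); WM=-1
i=2 t=4 v=5: → [4,6),[3,5); WM=1
i=3 t=5 v=1: → [5,7),[4,6); WM=2; [0,2) fires=1
i=4 t=6 v=9: → [6,8),[5,7); WM=3; [1,3) fires=2
i=5 t=4 v=7: → [4,6),[3,5); WM=3
i=6 t=7 v=5: → [7,9),[6,8); WM=4; [2,4) fires=1
i=7 t=10 v=4: → [10,12),[9,11); WM=7; [3,5) fires=2 [4,6) fires=3 [5,7) fires=2
i=8 t=6 v=1: → [6,8),[5,7); WM=7
i=9 t=7 v=5: → [7,9),[6,8); WM=7
i=10 t=11 v=5: → [11,13),[10,12); WM=8; [6,8) fires=4
i=11 t=15 v=5: → [15,17),[14,16); WM=12; [7,9) fires=2 [9,11) fires=1 [10,12) fires=2
i=12 t=8 v=4: DROP (t<12-3); WM=12
i=13 t=16 v=9: → [16,18),[15,17); WM=13; [11,13) fires=1
i=14 t=11 v=4: → [11,13),[10,12); WM=13
i=15 t=17 v=2: → [17,19),[16,18); WM=14
i=16 t=16 v=3: → [16,18),[15,17); WM=14
i=17 t=18 v=5: → [18,20),[17,19); WM=15
i=18 t=20 v=5: → [20,22),[19,21); WM=17; [14,16) fires=1 [15,17) fires=3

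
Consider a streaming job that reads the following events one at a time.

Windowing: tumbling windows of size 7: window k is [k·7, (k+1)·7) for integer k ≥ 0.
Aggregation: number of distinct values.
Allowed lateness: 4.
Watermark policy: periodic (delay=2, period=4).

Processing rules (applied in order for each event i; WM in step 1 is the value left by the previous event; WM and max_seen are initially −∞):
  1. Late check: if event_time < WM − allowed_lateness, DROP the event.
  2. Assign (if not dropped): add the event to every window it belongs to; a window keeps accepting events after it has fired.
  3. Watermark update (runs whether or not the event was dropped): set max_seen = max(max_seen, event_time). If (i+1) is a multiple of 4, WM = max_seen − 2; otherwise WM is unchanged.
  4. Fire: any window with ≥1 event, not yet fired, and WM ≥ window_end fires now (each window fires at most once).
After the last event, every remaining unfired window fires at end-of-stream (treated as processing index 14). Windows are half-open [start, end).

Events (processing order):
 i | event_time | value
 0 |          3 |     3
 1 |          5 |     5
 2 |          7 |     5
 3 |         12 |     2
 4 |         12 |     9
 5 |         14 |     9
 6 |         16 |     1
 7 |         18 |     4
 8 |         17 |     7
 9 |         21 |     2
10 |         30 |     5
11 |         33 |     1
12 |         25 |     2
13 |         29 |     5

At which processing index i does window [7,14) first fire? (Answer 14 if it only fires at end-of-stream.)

i=0 t=3 v=3: → [0,7); WM=−∞
i=1 t=5 v=5: → [0,7); WM=−∞
i=2 t=7 v=5: → [7,14); WM=−∞
i=3 t=12 v=2: → [7,14); WM=10; [0,7) fires=2
i=4 t=12 v=9: → [7,14); WM=10
i=5 t=14 v=9: → [14,21); WM=10
i=6 t=16 v=1: → [14,21); WM=10
i=7 t=18 v=4: → [14,21); WM=16; [7,14) fires=3
i=8 t=17 v=7: → [14,21); WM=16
i=9 t=21 v=2: → [21,28); WM=16
i=10 t=30 v=5: → [28,35); WM=16
i=11 t=33 v=1: → [28,35); WM=31; [14,21) fires=4 [21,28) fires=1
i=12 t=25 v=2: DROP (t<31-4); WM=31
i=13 t=29 v=5: → [28,35); WM=31

7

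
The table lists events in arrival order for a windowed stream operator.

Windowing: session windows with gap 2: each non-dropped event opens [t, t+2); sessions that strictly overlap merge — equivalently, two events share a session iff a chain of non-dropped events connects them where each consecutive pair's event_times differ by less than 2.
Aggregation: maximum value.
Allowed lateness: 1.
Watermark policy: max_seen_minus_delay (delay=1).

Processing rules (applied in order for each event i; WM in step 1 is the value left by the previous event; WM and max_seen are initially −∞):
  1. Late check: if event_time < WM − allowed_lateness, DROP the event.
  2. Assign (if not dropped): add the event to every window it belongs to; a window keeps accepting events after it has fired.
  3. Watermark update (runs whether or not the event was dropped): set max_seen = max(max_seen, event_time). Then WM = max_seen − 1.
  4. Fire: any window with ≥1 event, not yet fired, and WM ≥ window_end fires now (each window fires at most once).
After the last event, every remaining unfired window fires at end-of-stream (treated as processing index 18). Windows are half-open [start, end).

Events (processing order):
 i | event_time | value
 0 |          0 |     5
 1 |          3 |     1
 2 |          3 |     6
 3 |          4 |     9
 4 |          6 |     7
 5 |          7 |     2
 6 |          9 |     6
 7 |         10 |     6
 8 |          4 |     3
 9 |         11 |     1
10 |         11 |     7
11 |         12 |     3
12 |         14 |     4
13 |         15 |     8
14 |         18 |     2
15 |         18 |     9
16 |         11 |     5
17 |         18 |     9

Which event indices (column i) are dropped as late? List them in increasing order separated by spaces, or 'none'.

i=0 t=0 v=5: → [0,2); WM=-1
i=1 t=3 v=1: → [3,5); WM=2
i=2 t=3 v=6: → [3,5); WM=2
i=3 t=4 v=9: → [3,6); WM=3
i=4 t=6 v=7: → [6,8); WM=5
i=5 t=7 v=2: → [6,9); WM=6
i=6 t=9 v=6: → [9,11); WM=8
i=7 t=10 v=6: → [9,12); WM=9
i=8 t=4 v=3: DROP (t<9-1); WM=9
i=9 t=11 v=1: → [9,13); WM=10
i=10 t=11 v=7: → [9,13); WM=10
i=11 t=12 v=3: → [9,14); WM=11
i=12 t=14 v=4: → [14,16); WM=13
i=13 t=15 v=8: → [14,17); WM=14
i=14 t=18 v=2: → [18,20); WM=17
i=15 t=18 v=9: → [18,20); WM=17
i=16 t=11 v=5: DROP (t<17-1); WM=17
i=17 t=18 v=9: → [18,20); WM=17

8 16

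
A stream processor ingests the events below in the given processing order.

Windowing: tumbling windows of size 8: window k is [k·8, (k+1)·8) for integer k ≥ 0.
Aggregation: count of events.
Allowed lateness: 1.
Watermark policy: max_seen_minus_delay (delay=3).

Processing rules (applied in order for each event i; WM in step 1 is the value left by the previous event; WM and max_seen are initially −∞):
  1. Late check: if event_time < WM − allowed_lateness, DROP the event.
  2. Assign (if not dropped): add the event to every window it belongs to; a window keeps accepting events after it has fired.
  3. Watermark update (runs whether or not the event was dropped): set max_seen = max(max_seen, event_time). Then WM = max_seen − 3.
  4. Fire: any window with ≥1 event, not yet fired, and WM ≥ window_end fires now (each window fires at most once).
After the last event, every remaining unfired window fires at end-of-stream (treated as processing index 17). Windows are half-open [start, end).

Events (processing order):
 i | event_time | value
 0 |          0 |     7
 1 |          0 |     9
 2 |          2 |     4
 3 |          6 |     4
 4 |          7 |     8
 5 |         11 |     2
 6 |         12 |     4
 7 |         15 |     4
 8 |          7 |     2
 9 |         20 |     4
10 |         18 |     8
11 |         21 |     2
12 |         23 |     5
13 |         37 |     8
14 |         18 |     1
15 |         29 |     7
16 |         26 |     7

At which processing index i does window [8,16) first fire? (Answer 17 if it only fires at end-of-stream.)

9

i=0 t=0 v=7: → [0,8); WM=-3
i=1 t=0 v=9: → [0,8); WM=-3
i=2 t=2 v=4: → [0,8); WM=-1
i=3 t=6 v=4: → [0,8); WM=3
i=4 t=7 v=8: → [0,8); WM=4
i=5 t=11 v=2: → [8,16); WM=8; [0,8) fires=5
i=6 t=12 v=4: → [8,16); WM=9
i=7 t=15 v=4: → [8,16); WM=12
i=8 t=7 v=2: DROP (t<12-1); WM=12
i=9 t=20 v=4: → [16,24); WM=17; [8,16) fires=3
i=10 t=18 v=8: → [16,24); WM=17
i=11 t=21 v=2: → [16,24); WM=18
i=12 t=23 v=5: → [16,24); WM=20
i=13 t=37 v=8: → [32,40); WM=34; [16,24) fires=4
i=14 t=18 v=1: DROP (t<34-1); WM=34
i=15 t=29 v=7: DROP (t<34-1); WM=34
i=16 t=26 v=7: DROP (t<34-1); WM=34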